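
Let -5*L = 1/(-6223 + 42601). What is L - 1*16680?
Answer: -3033925201/181890 ≈ -16680.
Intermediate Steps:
L = -1/181890 (L = -1/(5*(-6223 + 42601)) = -1/5/36378 = -1/5*1/36378 = -1/181890 ≈ -5.4978e-6)
L - 1*16680 = -1/181890 - 1*16680 = -1/181890 - 16680 = -3033925201/181890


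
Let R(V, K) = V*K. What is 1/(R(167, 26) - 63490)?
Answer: -1/59148 ≈ -1.6907e-5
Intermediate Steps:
R(V, K) = K*V
1/(R(167, 26) - 63490) = 1/(26*167 - 63490) = 1/(4342 - 63490) = 1/(-59148) = -1/59148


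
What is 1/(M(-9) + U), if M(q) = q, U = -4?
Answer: -1/13 ≈ -0.076923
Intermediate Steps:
1/(M(-9) + U) = 1/(-9 - 4) = 1/(-13) = -1/13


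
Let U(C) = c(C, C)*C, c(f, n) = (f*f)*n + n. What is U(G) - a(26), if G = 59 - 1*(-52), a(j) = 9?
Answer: 151819353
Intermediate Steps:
G = 111 (G = 59 + 52 = 111)
c(f, n) = n + n*f² (c(f, n) = f²*n + n = n*f² + n = n + n*f²)
U(C) = C²*(1 + C²) (U(C) = (C*(1 + C²))*C = C²*(1 + C²))
U(G) - a(26) = (111² + 111⁴) - 1*9 = (12321 + 151807041) - 9 = 151819362 - 9 = 151819353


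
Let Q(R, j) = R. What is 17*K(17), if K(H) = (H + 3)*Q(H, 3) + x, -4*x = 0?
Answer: 5780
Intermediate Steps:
x = 0 (x = -¼*0 = 0)
K(H) = H*(3 + H) (K(H) = (H + 3)*H + 0 = (3 + H)*H + 0 = H*(3 + H) + 0 = H*(3 + H))
17*K(17) = 17*(17*(3 + 17)) = 17*(17*20) = 17*340 = 5780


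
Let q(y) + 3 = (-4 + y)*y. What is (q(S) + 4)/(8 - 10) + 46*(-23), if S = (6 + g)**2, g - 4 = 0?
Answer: -11717/2 ≈ -5858.5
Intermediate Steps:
g = 4 (g = 4 + 0 = 4)
S = 100 (S = (6 + 4)**2 = 10**2 = 100)
q(y) = -3 + y*(-4 + y) (q(y) = -3 + (-4 + y)*y = -3 + y*(-4 + y))
(q(S) + 4)/(8 - 10) + 46*(-23) = ((-3 + 100**2 - 4*100) + 4)/(8 - 10) + 46*(-23) = ((-3 + 10000 - 400) + 4)/(-2) - 1058 = (9597 + 4)*(-1/2) - 1058 = 9601*(-1/2) - 1058 = -9601/2 - 1058 = -11717/2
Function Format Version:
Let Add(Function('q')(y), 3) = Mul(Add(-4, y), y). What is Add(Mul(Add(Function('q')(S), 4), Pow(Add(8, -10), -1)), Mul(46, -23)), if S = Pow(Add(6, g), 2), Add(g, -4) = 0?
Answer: Rational(-11717, 2) ≈ -5858.5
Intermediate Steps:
g = 4 (g = Add(4, 0) = 4)
S = 100 (S = Pow(Add(6, 4), 2) = Pow(10, 2) = 100)
Function('q')(y) = Add(-3, Mul(y, Add(-4, y))) (Function('q')(y) = Add(-3, Mul(Add(-4, y), y)) = Add(-3, Mul(y, Add(-4, y))))
Add(Mul(Add(Function('q')(S), 4), Pow(Add(8, -10), -1)), Mul(46, -23)) = Add(Mul(Add(Add(-3, Pow(100, 2), Mul(-4, 100)), 4), Pow(Add(8, -10), -1)), Mul(46, -23)) = Add(Mul(Add(Add(-3, 10000, -400), 4), Pow(-2, -1)), -1058) = Add(Mul(Add(9597, 4), Rational(-1, 2)), -1058) = Add(Mul(9601, Rational(-1, 2)), -1058) = Add(Rational(-9601, 2), -1058) = Rational(-11717, 2)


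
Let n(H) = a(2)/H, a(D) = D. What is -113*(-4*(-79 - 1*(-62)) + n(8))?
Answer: -30849/4 ≈ -7712.3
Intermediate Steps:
n(H) = 2/H
-113*(-4*(-79 - 1*(-62)) + n(8)) = -113*(-4*(-79 - 1*(-62)) + 2/8) = -113*(-4*(-79 + 62) + 2*(1/8)) = -113*(-4*(-17) + 1/4) = -113*(68 + 1/4) = -113*273/4 = -30849/4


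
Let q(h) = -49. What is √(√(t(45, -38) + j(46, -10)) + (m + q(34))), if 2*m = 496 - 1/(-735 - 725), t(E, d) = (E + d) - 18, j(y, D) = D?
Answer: √(424189130 + 2131600*I*√21)/1460 ≈ 14.108 + 0.16241*I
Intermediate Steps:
t(E, d) = -18 + E + d
m = 724161/2920 (m = (496 - 1/(-735 - 725))/2 = (496 - 1/(-1460))/2 = (496 - 1*(-1/1460))/2 = (496 + 1/1460)/2 = (½)*(724161/1460) = 724161/2920 ≈ 248.00)
√(√(t(45, -38) + j(46, -10)) + (m + q(34))) = √(√((-18 + 45 - 38) - 10) + (724161/2920 - 49)) = √(√(-11 - 10) + 581081/2920) = √(√(-21) + 581081/2920) = √(I*√21 + 581081/2920) = √(581081/2920 + I*√21)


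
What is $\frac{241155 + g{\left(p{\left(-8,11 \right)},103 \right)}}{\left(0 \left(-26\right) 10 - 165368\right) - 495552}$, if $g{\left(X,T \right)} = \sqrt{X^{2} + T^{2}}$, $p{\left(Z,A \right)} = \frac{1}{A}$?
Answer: $- \frac{48231}{132184} - \frac{\sqrt{1283690}}{7270120} \approx -0.36503$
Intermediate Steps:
$g{\left(X,T \right)} = \sqrt{T^{2} + X^{2}}$
$\frac{241155 + g{\left(p{\left(-8,11 \right)},103 \right)}}{\left(0 \left(-26\right) 10 - 165368\right) - 495552} = \frac{241155 + \sqrt{103^{2} + \left(\frac{1}{11}\right)^{2}}}{\left(0 \left(-26\right) 10 - 165368\right) - 495552} = \frac{241155 + \sqrt{10609 + \left(\frac{1}{11}\right)^{2}}}{\left(0 \cdot 10 - 165368\right) - 495552} = \frac{241155 + \sqrt{10609 + \frac{1}{121}}}{\left(0 - 165368\right) - 495552} = \frac{241155 + \sqrt{\frac{1283690}{121}}}{-165368 - 495552} = \frac{241155 + \frac{\sqrt{1283690}}{11}}{-660920} = \left(241155 + \frac{\sqrt{1283690}}{11}\right) \left(- \frac{1}{660920}\right) = - \frac{48231}{132184} - \frac{\sqrt{1283690}}{7270120}$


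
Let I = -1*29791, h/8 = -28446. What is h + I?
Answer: -257359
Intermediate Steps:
h = -227568 (h = 8*(-28446) = -227568)
I = -29791
h + I = -227568 - 29791 = -257359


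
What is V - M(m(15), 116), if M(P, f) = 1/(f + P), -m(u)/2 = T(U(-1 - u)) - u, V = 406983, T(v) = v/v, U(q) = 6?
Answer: 58605551/144 ≈ 4.0698e+5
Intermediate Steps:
T(v) = 1
m(u) = -2 + 2*u (m(u) = -2*(1 - u) = -2 + 2*u)
M(P, f) = 1/(P + f)
V - M(m(15), 116) = 406983 - 1/((-2 + 2*15) + 116) = 406983 - 1/((-2 + 30) + 116) = 406983 - 1/(28 + 116) = 406983 - 1/144 = 58605551/144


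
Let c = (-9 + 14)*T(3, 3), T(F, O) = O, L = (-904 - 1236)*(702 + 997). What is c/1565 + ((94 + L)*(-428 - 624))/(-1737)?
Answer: -133018942245/60409 ≈ -2.2020e+6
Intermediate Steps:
L = -3635860 (L = -2140*1699 = -3635860)
c = 15 (c = (-9 + 14)*3 = 5*3 = 15)
c/1565 + ((94 + L)*(-428 - 624))/(-1737) = 15/1565 + ((94 - 3635860)*(-428 - 624))/(-1737) = 15*(1/1565) - 3635766*(-1052)*(-1/1737) = 3/313 + 3824825832*(-1/1737) = 3/313 - 424980648/193 = -133018942245/60409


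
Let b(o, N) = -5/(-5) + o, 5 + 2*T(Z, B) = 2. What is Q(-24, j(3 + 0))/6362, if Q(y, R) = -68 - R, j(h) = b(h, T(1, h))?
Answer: -36/3181 ≈ -0.011317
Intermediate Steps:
T(Z, B) = -3/2 (T(Z, B) = -5/2 + (½)*2 = -5/2 + 1 = -3/2)
b(o, N) = 1 + o (b(o, N) = -5*(-⅕) + o = 1 + o)
j(h) = 1 + h
Q(-24, j(3 + 0))/6362 = (-68 - (1 + (3 + 0)))/6362 = (-68 - (1 + 3))*(1/6362) = (-68 - 1*4)*(1/6362) = (-68 - 4)*(1/6362) = -72*1/6362 = -36/3181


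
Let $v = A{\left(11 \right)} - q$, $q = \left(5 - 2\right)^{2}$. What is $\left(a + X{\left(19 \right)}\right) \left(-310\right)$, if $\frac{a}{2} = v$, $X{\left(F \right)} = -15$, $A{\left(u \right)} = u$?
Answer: $3410$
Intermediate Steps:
$q = 9$ ($q = 3^{2} = 9$)
$v = 2$ ($v = 11 - 9 = 2$)
$a = 4$ ($a = 2 \cdot 2 = 4$)
$\left(a + X{\left(19 \right)}\right) \left(-310\right) = \left(4 - 15\right) \left(-310\right) = \left(-11\right) \left(-310\right) = 3410$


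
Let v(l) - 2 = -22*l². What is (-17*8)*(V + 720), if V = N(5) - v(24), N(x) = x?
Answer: -1821720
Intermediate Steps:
v(l) = 2 - 22*l²
V = 12675 (V = 5 - (2 - 22*24²) = 5 - (2 - 22*576) = 5 - (2 - 12672) = 5 - 1*(-12670) = 5 + 12670 = 12675)
(-17*8)*(V + 720) = (-17*8)*(12675 + 720) = -136*13395 = -1821720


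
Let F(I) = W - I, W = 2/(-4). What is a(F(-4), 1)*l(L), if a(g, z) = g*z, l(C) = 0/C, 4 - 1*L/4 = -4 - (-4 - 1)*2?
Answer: 0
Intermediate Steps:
W = -1/2 (W = 2*(-1/4) = -1/2 ≈ -0.50000)
F(I) = -1/2 - I
L = -8 (L = 16 - 4*(-4 - (-4 - 1)*2) = 16 - 4*(-4 - (-5)*2) = 16 - 4*(-4 - 1*(-10)) = 16 - 4*(-4 + 10) = 16 - 4*6 = 16 - 24 = -8)
l(C) = 0
a(F(-4), 1)*l(L) = ((-1/2 - 1*(-4))*1)*0 = ((-1/2 + 4)*1)*0 = ((7/2)*1)*0 = (7/2)*0 = 0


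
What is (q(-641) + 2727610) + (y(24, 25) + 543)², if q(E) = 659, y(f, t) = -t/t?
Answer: 3022033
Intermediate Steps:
y(f, t) = -1 (y(f, t) = -1*1 = -1)
(q(-641) + 2727610) + (y(24, 25) + 543)² = (659 + 2727610) + (-1 + 543)² = 2728269 + 542² = 2728269 + 293764 = 3022033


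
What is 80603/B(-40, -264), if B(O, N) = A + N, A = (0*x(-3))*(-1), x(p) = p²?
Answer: -80603/264 ≈ -305.31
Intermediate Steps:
A = 0 (A = (0*(-3)²)*(-1) = (0*9)*(-1) = 0*(-1) = 0)
B(O, N) = N (B(O, N) = 0 + N = N)
80603/B(-40, -264) = 80603/(-264) = 80603*(-1/264) = -80603/264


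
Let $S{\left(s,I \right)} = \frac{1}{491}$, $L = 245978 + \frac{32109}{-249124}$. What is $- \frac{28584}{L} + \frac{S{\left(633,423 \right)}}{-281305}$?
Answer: $- \frac{983552490262025243}{8463900525071888065} \approx -0.11621$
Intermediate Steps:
$L = \frac{61278991163}{249124}$ ($L = 245978 + 32109 \left(- \frac{1}{249124}\right) = 245978 - \frac{32109}{249124} = \frac{61278991163}{249124} \approx 2.4598 \cdot 10^{5}$)
$S{\left(s,I \right)} = \frac{1}{491}$
$- \frac{28584}{L} + \frac{S{\left(633,423 \right)}}{-281305} = - \frac{28584}{\frac{61278991163}{249124}} + \frac{1}{491 \left(-281305\right)} = \left(-28584\right) \frac{249124}{61278991163} + \frac{1}{491} \left(- \frac{1}{281305}\right) = - \frac{7120960416}{61278991163} - \frac{1}{138120755} = - \frac{983552490262025243}{8463900525071888065}$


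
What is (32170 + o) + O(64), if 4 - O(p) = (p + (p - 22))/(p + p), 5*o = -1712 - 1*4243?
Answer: 1982859/64 ≈ 30982.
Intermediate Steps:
o = -1191 (o = (-1712 - 1*4243)/5 = (-1712 - 4243)/5 = (⅕)*(-5955) = -1191)
O(p) = 4 - (-22 + 2*p)/(2*p) (O(p) = 4 - (p + (p - 22))/(p + p) = 4 - (p + (-22 + p))/(2*p) = 4 - (-22 + 2*p)*1/(2*p) = 4 - (-22 + 2*p)/(2*p))
(32170 + o) + O(64) = (32170 - 1191) + (3 + 11/64) = 30979 + (3 + 11*(1/64)) = 30979 + (3 + 11/64) = 30979 + 203/64 = 1982859/64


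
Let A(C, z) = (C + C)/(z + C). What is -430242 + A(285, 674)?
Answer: -412601508/959 ≈ -4.3024e+5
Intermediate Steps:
A(C, z) = 2*C/(C + z) (A(C, z) = (2*C)/(C + z) = 2*C/(C + z))
-430242 + A(285, 674) = -430242 + 2*285/(285 + 674) = -430242 + 2*285/959 = -430242 + 2*285*(1/959) = -430242 + 570/959 = -412601508/959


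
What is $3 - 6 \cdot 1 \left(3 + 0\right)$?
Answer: $-15$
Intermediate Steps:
$3 - 6 \cdot 1 \left(3 + 0\right) = 3 - 6 \cdot 1 \cdot 3 = 3 - 18 = -15$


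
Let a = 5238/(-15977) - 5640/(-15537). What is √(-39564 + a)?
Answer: I*√270883217760479133082/82744883 ≈ 198.91*I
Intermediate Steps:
a = 2909158/82744883 (a = 5238*(-1/15977) - 5640*(-1/15537) = -5238/15977 + 1880/5179 = 2909158/82744883 ≈ 0.035158)
√(-39564 + a) = √(-39564 + 2909158/82744883) = √(-3273715641854/82744883) = I*√270883217760479133082/82744883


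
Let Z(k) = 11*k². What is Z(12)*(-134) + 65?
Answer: -212191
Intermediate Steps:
Z(12)*(-134) + 65 = (11*12²)*(-134) + 65 = (11*144)*(-134) + 65 = 1584*(-134) + 65 = -212256 + 65 = -212191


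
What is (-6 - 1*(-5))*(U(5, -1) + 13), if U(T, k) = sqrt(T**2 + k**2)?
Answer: -13 - sqrt(26) ≈ -18.099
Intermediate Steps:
(-6 - 1*(-5))*(U(5, -1) + 13) = (-6 - 1*(-5))*(sqrt(5**2 + (-1)**2) + 13) = (-6 + 5)*(sqrt(25 + 1) + 13) = -(sqrt(26) + 13) = -(13 + sqrt(26)) = -13 - sqrt(26)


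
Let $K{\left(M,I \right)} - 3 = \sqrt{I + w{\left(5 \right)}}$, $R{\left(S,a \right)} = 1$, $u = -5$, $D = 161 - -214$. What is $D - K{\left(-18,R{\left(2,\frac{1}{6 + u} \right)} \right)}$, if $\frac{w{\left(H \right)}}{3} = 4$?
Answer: $372 - \sqrt{13} \approx 368.39$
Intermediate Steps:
$D = 375$ ($D = 161 + 214 = 375$)
$w{\left(H \right)} = 12$ ($w{\left(H \right)} = 3 \cdot 4 = 12$)
$K{\left(M,I \right)} = 3 + \sqrt{12 + I}$ ($K{\left(M,I \right)} = 3 + \sqrt{I + 12} = 3 + \sqrt{12 + I}$)
$D - K{\left(-18,R{\left(2,\frac{1}{6 + u} \right)} \right)} = 375 - \left(3 + \sqrt{12 + 1}\right) = 375 - \left(3 + \sqrt{13}\right) = 372 - \sqrt{13}$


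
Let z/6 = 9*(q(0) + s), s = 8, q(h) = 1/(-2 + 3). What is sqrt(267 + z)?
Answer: sqrt(753) ≈ 27.441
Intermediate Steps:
q(h) = 1 (q(h) = 1/1 = 1)
z = 486 (z = 6*(9*(1 + 8)) = 6*(9*9) = 6*81 = 486)
sqrt(267 + z) = sqrt(267 + 486) = sqrt(753)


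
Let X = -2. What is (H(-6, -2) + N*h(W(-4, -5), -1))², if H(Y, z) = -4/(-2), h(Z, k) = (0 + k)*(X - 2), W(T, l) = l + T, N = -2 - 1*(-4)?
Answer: 100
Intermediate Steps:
N = 2 (N = -2 + 4 = 2)
W(T, l) = T + l
h(Z, k) = -4*k (h(Z, k) = (0 + k)*(-2 - 2) = k*(-4) = -4*k)
H(Y, z) = 2 (H(Y, z) = -4*(-½) = 2)
(H(-6, -2) + N*h(W(-4, -5), -1))² = (2 + 2*(-4*(-1)))² = (2 + 2*4)² = (2 + 8)² = 10² = 100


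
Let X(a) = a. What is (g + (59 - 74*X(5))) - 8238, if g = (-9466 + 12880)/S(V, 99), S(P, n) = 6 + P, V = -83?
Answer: -661687/77 ≈ -8593.3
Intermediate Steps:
g = -3414/77 (g = (-9466 + 12880)/(6 - 83) = 3414/(-77) = 3414*(-1/77) = -3414/77 ≈ -44.338)
(g + (59 - 74*X(5))) - 8238 = (-3414/77 + (59 - 74*5)) - 8238 = (-3414/77 + (59 - 370)) - 8238 = (-3414/77 - 311) - 8238 = -27361/77 - 8238 = -661687/77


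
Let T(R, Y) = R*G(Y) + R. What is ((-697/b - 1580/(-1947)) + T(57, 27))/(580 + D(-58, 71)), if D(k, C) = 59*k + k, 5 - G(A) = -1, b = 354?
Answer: -1549199/11292600 ≈ -0.13719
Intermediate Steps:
G(A) = 6 (G(A) = 5 - 1*(-1) = 5 + 1 = 6)
D(k, C) = 60*k
T(R, Y) = 7*R (T(R, Y) = R*6 + R = 6*R + R = 7*R)
((-697/b - 1580/(-1947)) + T(57, 27))/(580 + D(-58, 71)) = ((-697/354 - 1580/(-1947)) + 7*57)/(580 + 60*(-58)) = ((-697*1/354 - 1580*(-1/1947)) + 399)/(580 - 3480) = ((-697/354 + 1580/1947) + 399)/(-2900) = (-4507/3894 + 399)*(-1/2900) = (1549199/3894)*(-1/2900) = -1549199/11292600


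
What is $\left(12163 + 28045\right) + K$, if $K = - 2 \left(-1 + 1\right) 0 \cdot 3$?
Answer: $40208$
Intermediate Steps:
$K = 0$ ($K = - 2 \cdot 0 \cdot 0 \cdot 3 = \left(-2\right) 0 \cdot 3 = 0 \cdot 3 = 0$)
$\left(12163 + 28045\right) + K = \left(12163 + 28045\right) + 0 = 40208 + 0 = 40208$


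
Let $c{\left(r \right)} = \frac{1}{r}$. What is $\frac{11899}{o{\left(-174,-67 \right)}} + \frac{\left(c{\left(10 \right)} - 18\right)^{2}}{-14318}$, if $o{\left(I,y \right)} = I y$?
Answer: $\frac{8331727111}{8345962200} \approx 0.99829$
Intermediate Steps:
$\frac{11899}{o{\left(-174,-67 \right)}} + \frac{\left(c{\left(10 \right)} - 18\right)^{2}}{-14318} = \frac{11899}{\left(-174\right) \left(-67\right)} + \frac{\left(\frac{1}{10} - 18\right)^{2}}{-14318} = \frac{11899}{11658} + \left(\frac{1}{10} - 18\right)^{2} \left(- \frac{1}{14318}\right) = 11899 \cdot \frac{1}{11658} + \left(- \frac{179}{10}\right)^{2} \left(- \frac{1}{14318}\right) = \frac{11899}{11658} + \frac{32041}{100} \left(- \frac{1}{14318}\right) = \frac{11899}{11658} - \frac{32041}{1431800} = \frac{8331727111}{8345962200}$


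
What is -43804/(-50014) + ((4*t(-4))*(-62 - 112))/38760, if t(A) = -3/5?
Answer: 10531427/11878325 ≈ 0.88661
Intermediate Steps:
t(A) = -⅗ (t(A) = -3*⅕ = -⅗)
-43804/(-50014) + ((4*t(-4))*(-62 - 112))/38760 = -43804/(-50014) + ((4*(-⅗))*(-62 - 112))/38760 = -43804*(-1/50014) - 12/5*(-174)*(1/38760) = 21902/25007 + (2088/5)*(1/38760) = 21902/25007 + 87/8075 = 10531427/11878325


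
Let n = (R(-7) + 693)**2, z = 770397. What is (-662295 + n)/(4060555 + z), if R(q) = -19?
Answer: -29717/690136 ≈ -0.043060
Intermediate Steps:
n = 454276 (n = (-19 + 693)**2 = 674**2 = 454276)
(-662295 + n)/(4060555 + z) = (-662295 + 454276)/(4060555 + 770397) = -208019/4830952 = -208019*1/4830952 = -29717/690136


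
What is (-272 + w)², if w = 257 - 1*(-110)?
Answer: 9025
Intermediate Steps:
w = 367 (w = 257 + 110 = 367)
(-272 + w)² = (-272 + 367)² = 95² = 9025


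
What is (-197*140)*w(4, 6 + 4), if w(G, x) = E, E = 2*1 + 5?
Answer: -193060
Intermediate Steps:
E = 7 (E = 2 + 5 = 7)
w(G, x) = 7
(-197*140)*w(4, 6 + 4) = -197*140*7 = -27580*7 = -193060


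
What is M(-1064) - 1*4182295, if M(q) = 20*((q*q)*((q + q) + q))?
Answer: -72277190935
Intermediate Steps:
M(q) = 60*q**3 (M(q) = 20*(q**2*(2*q + q)) = 20*(q**2*(3*q)) = 20*(3*q**3) = 60*q**3)
M(-1064) - 1*4182295 = 60*(-1064)**3 - 1*4182295 = 60*(-1204550144) - 4182295 = -72273008640 - 4182295 = -72277190935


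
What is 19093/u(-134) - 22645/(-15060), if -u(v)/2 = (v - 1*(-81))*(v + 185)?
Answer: 4555105/904604 ≈ 5.0355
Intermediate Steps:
u(v) = -2*(81 + v)*(185 + v) (u(v) = -2*(v - 1*(-81))*(v + 185) = -2*(v + 81)*(185 + v) = -2*(81 + v)*(185 + v))
19093/u(-134) - 22645/(-15060) = 19093/(-29970 - 532*(-134) - 2*(-134)²) - 22645/(-15060) = 19093/(-29970 + 71288 - 2*17956) - 22645*(-1/15060) = 19093/(-29970 + 71288 - 35912) + 4529/3012 = 19093/5406 + 4529/3012 = 4555105/904604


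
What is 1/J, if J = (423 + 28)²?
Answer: 1/203401 ≈ 4.9164e-6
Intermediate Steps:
J = 203401 (J = 451² = 203401)
1/J = 1/203401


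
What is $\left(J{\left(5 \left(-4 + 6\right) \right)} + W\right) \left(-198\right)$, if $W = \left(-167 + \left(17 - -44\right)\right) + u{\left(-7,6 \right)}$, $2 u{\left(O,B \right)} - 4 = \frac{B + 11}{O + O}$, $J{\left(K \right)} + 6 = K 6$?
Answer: $\frac{140283}{14} \approx 10020.0$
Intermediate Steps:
$J{\left(K \right)} = -6 + 6 K$ ($J{\left(K \right)} = -6 + K 6 = -6 + 6 K$)
$u{\left(O,B \right)} = 2 + \frac{11 + B}{4 O}$ ($u{\left(O,B \right)} = 2 + \frac{\left(B + 11\right) \frac{1}{O + O}}{2} = 2 + \frac{\left(11 + B\right) \frac{1}{2 O}}{2} = 2 + \frac{\frac{1}{2} \frac{1}{O} \left(11 + B\right)}{2} = 2 + \frac{11 + B}{4 O}$)
$W = - \frac{2929}{28}$ ($W = \left(-167 + \left(17 - -44\right)\right) + \frac{11 + 6 + 8 \left(-7\right)}{4 \left(-7\right)} = \left(-167 + \left(17 + 44\right)\right) + \frac{1}{4} \left(- \frac{1}{7}\right) \left(11 + 6 - 56\right) = \left(-167 + 61\right) + \frac{1}{4} \left(- \frac{1}{7}\right) \left(-39\right) = -106 + \frac{39}{28} = - \frac{2929}{28} \approx -104.61$)
$\left(J{\left(5 \left(-4 + 6\right) \right)} + W\right) \left(-198\right) = \left(\left(-6 + 6 \cdot 5 \left(-4 + 6\right)\right) - \frac{2929}{28}\right) \left(-198\right) = \left(\left(-6 + 6 \cdot 5 \cdot 2\right) - \frac{2929}{28}\right) \left(-198\right) = \left(\left(-6 + 6 \cdot 10\right) - \frac{2929}{28}\right) \left(-198\right) = \left(\left(-6 + 60\right) - \frac{2929}{28}\right) \left(-198\right) = \left(54 - \frac{2929}{28}\right) \left(-198\right) = \left(- \frac{1417}{28}\right) \left(-198\right) = \frac{140283}{14}$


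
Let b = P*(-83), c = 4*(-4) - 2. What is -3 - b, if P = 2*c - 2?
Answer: -3157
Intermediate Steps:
c = -18 (c = -16 - 2 = -18)
P = -38 (P = 2*(-18) - 2 = -36 - 2 = -38)
b = 3154 (b = -38*(-83) = 3154)
-3 - b = -3 - 1*3154 = -3 - 3154 = -3157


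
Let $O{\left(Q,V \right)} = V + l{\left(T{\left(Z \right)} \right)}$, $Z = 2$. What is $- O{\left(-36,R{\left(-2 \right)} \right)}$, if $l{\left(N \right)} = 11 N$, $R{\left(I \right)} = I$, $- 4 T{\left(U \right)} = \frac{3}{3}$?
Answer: $\frac{19}{4} \approx 4.75$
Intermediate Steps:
$T{\left(U \right)} = - \frac{1}{4}$ ($T{\left(U \right)} = - \frac{3 \cdot \frac{1}{3}}{4} = \left(- \frac{1}{4}\right) 1 = - \frac{1}{4}$)
$O{\left(Q,V \right)} = - \frac{11}{4} + V$ ($O{\left(Q,V \right)} = V + 11 \left(- \frac{1}{4}\right) = V - \frac{11}{4} = - \frac{11}{4} + V$)
$- O{\left(-36,R{\left(-2 \right)} \right)} = - (- \frac{11}{4} - 2) = \left(-1\right) \left(- \frac{19}{4}\right) = \frac{19}{4}$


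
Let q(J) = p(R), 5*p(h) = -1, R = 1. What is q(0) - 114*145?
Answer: -82651/5 ≈ -16530.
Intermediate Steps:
p(h) = -1/5 (p(h) = (1/5)*(-1) = -1/5)
q(J) = -1/5
q(0) - 114*145 = -1/5 - 114*145 = -1/5 - 16530 = -82651/5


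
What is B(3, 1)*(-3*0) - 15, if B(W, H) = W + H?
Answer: -15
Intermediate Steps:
B(W, H) = H + W
B(3, 1)*(-3*0) - 15 = (1 + 3)*(-3*0) - 15 = 4*0 - 15 = 0 - 15 = -15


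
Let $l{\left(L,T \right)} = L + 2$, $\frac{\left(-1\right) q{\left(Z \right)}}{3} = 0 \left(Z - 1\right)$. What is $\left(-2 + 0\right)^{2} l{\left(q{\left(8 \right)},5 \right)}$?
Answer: $8$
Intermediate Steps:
$q{\left(Z \right)} = 0$ ($q{\left(Z \right)} = - 3 \cdot 0 \left(Z - 1\right) = - 3 \cdot 0 \left(-1 + Z\right) = \left(-3\right) 0 = 0$)
$l{\left(L,T \right)} = 2 + L$
$\left(-2 + 0\right)^{2} l{\left(q{\left(8 \right)},5 \right)} = \left(-2 + 0\right)^{2} \left(2 + 0\right) = \left(-2\right)^{2} \cdot 2 = 4 \cdot 2 = 8$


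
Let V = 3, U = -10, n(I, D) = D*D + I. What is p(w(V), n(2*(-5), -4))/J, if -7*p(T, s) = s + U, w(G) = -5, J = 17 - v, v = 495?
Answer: -2/1673 ≈ -0.0011955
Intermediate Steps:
n(I, D) = I + D² (n(I, D) = D² + I = I + D²)
J = -478 (J = 17 - 1*495 = 17 - 495 = -478)
p(T, s) = 10/7 - s/7 (p(T, s) = -(s - 10)/7 = -(-10 + s)/7 = 10/7 - s/7)
p(w(V), n(2*(-5), -4))/J = (10/7 - (2*(-5) + (-4)²)/7)/(-478) = (10/7 - (-10 + 16)/7)*(-1/478) = (10/7 - ⅐*6)*(-1/478) = (10/7 - 6/7)*(-1/478) = (4/7)*(-1/478) = -2/1673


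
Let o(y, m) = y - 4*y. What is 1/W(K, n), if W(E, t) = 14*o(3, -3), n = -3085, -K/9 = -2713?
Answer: -1/126 ≈ -0.0079365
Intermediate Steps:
K = 24417 (K = -9*(-2713) = 24417)
o(y, m) = -3*y (o(y, m) = y - 4*y = -3*y)
W(E, t) = -126 (W(E, t) = 14*(-3*3) = 14*(-9) = -126)
1/W(K, n) = 1/(-126) = -1/126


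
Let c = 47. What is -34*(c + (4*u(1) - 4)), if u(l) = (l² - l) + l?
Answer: -1598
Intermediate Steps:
u(l) = l²
-34*(c + (4*u(1) - 4)) = -34*(47 + (4*1² - 4)) = -34*(47 + (4*1 - 4)) = -34*(47 + (4 - 4)) = -34*(47 + 0) = -34*47 = -1598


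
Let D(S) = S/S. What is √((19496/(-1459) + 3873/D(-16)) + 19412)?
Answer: 3*√5504210269/1459 ≈ 152.55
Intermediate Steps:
D(S) = 1
√((19496/(-1459) + 3873/D(-16)) + 19412) = √((19496/(-1459) + 3873/1) + 19412) = √((19496*(-1/1459) + 3873*1) + 19412) = √((-19496/1459 + 3873) + 19412) = √(5631211/1459 + 19412) = √(33953319/1459) = 3*√5504210269/1459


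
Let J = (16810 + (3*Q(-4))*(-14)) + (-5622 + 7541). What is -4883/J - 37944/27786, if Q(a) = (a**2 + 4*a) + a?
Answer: -142117801/87512007 ≈ -1.6240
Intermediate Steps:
Q(a) = a**2 + 5*a
J = 18897 (J = (16810 + (3*(-4*(5 - 4)))*(-14)) + (-5622 + 7541) = (16810 + (3*(-4*1))*(-14)) + 1919 = (16810 + (3*(-4))*(-14)) + 1919 = (16810 - 12*(-14)) + 1919 = (16810 + 168) + 1919 = 16978 + 1919 = 18897)
-4883/J - 37944/27786 = -4883/18897 - 37944/27786 = -4883*1/18897 - 37944*1/27786 = -4883/18897 - 6324/4631 = -142117801/87512007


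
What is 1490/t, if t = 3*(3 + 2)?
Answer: 298/3 ≈ 99.333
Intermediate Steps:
t = 15 (t = 3*5 = 15)
1490/t = 1490/15 = 1490*(1/15) = 298/3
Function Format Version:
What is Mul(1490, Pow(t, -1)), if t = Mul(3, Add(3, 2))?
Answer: Rational(298, 3) ≈ 99.333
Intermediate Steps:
t = 15 (t = Mul(3, 5) = 15)
Mul(1490, Pow(t, -1)) = Mul(1490, Pow(15, -1)) = Mul(1490, Rational(1, 15)) = Rational(298, 3)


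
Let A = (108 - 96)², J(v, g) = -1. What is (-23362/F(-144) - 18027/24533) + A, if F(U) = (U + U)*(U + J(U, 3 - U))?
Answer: 73100888027/512249040 ≈ 142.71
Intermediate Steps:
F(U) = 2*U*(-1 + U) (F(U) = (U + U)*(U - 1) = (2*U)*(-1 + U) = 2*U*(-1 + U))
A = 144 (A = 12² = 144)
(-23362/F(-144) - 18027/24533) + A = (-23362*(-1/(288*(-1 - 144))) - 18027/24533) + 144 = (-23362/(2*(-144)*(-145)) - 18027*1/24533) + 144 = (-23362/41760 - 18027/24533) + 144 = (-23362*1/41760 - 18027/24533) + 144 = (-11681/20880 - 18027/24533) + 144 = -662973733/512249040 + 144 = 73100888027/512249040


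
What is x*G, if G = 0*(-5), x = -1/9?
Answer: 0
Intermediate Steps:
x = -⅑ (x = -1*⅑ = -⅑ ≈ -0.11111)
G = 0
x*G = -⅑*0 = 0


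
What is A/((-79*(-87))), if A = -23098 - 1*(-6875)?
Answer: -16223/6873 ≈ -2.3604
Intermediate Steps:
A = -16223 (A = -23098 + 6875 = -16223)
A/((-79*(-87))) = -16223/((-79*(-87))) = -16223/6873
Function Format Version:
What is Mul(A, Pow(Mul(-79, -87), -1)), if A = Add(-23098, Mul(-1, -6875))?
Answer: Rational(-16223, 6873) ≈ -2.3604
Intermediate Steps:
A = -16223 (A = Add(-23098, 6875) = -16223)
Mul(A, Pow(Mul(-79, -87), -1)) = Mul(-16223, Pow(Mul(-79, -87), -1)) = Mul(-16223, Pow(6873, -1)) = Mul(-16223, Rational(1, 6873)) = Rational(-16223, 6873)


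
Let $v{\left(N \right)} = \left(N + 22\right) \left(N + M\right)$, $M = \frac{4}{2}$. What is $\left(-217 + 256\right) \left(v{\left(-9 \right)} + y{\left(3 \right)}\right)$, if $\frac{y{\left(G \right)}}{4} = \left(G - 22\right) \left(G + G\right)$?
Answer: $-21333$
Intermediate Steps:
$y{\left(G \right)} = 8 G \left(-22 + G\right)$ ($y{\left(G \right)} = 4 \left(G - 22\right) \left(G + G\right) = 4 \left(-22 + G\right) 2 G = 4 \cdot 2 G \left(-22 + G\right) = 8 G \left(-22 + G\right)$)
$M = 2$ ($M = 4 \cdot \frac{1}{2} = 2$)
$v{\left(N \right)} = \left(2 + N\right) \left(22 + N\right)$ ($v{\left(N \right)} = \left(N + 22\right) \left(N + 2\right) = \left(22 + N\right) \left(2 + N\right) = \left(2 + N\right) \left(22 + N\right)$)
$\left(-217 + 256\right) \left(v{\left(-9 \right)} + y{\left(3 \right)}\right) = \left(-217 + 256\right) \left(\left(44 + \left(-9\right)^{2} + 24 \left(-9\right)\right) + 8 \cdot 3 \left(-22 + 3\right)\right) = 39 \left(\left(44 + 81 - 216\right) + 8 \cdot 3 \left(-19\right)\right) = 39 \left(-91 - 456\right) = 39 \left(-547\right) = -21333$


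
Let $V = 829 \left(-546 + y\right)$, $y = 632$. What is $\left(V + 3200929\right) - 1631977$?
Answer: $1640246$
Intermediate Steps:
$V = 71294$ ($V = 829 \left(-546 + 632\right) = 829 \cdot 86 = 71294$)
$\left(V + 3200929\right) - 1631977 = \left(71294 + 3200929\right) - 1631977 = 3272223 - 1631977 = 1640246$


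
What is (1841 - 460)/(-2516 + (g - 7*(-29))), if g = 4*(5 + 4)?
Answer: -1381/2277 ≈ -0.60650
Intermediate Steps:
g = 36 (g = 4*9 = 36)
(1841 - 460)/(-2516 + (g - 7*(-29))) = (1841 - 460)/(-2516 + (36 - 7*(-29))) = 1381/(-2516 + (36 + 203)) = 1381/(-2516 + 239) = 1381/(-2277) = 1381*(-1/2277) = -1381/2277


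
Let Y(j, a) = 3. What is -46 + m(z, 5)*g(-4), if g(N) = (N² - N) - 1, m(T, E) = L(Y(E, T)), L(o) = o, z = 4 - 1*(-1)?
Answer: 11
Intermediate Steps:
z = 5 (z = 4 + 1 = 5)
m(T, E) = 3
g(N) = -1 + N² - N
-46 + m(z, 5)*g(-4) = -46 + 3*(-1 + (-4)² - 1*(-4)) = -46 + 3*(-1 + 16 + 4) = -46 + 3*19 = -46 + 57 = 11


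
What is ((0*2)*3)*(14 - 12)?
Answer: 0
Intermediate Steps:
((0*2)*3)*(14 - 12) = (0*3)*2 = 0*2 = 0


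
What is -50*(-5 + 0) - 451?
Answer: -201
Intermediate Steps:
-50*(-5 + 0) - 451 = -50*(-5) - 451 = 250 - 451 = -201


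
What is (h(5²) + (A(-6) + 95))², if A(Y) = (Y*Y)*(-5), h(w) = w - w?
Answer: 7225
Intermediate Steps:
h(w) = 0
A(Y) = -5*Y² (A(Y) = Y²*(-5) = -5*Y²)
(h(5²) + (A(-6) + 95))² = (0 + (-5*(-6)² + 95))² = (0 + (-5*36 + 95))² = (0 + (-180 + 95))² = (0 - 85)² = (-85)² = 7225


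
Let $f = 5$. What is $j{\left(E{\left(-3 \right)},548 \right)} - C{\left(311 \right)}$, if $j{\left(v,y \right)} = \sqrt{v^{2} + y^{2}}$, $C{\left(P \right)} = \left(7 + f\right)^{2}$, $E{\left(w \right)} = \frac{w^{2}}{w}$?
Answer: $-144 + 13 \sqrt{1777} \approx 404.01$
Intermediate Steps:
$E{\left(w \right)} = w$
$C{\left(P \right)} = 144$ ($C{\left(P \right)} = \left(7 + 5\right)^{2} = 12^{2} = 144$)
$j{\left(E{\left(-3 \right)},548 \right)} - C{\left(311 \right)} = \sqrt{\left(-3\right)^{2} + 548^{2}} - 144 = \sqrt{9 + 300304} - 144 = \sqrt{300313} - 144 = 13 \sqrt{1777} - 144 = -144 + 13 \sqrt{1777}$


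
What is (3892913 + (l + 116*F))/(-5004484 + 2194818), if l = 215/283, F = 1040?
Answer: -567917857/397567739 ≈ -1.4285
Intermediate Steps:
l = 215/283 (l = 215*(1/283) = 215/283 ≈ 0.75972)
(3892913 + (l + 116*F))/(-5004484 + 2194818) = (3892913 + (215/283 + 116*1040))/(-5004484 + 2194818) = (3892913 + (215/283 + 120640))/(-2809666) = (3892913 + 34141335/283)*(-1/2809666) = (1135835714/283)*(-1/2809666) = -567917857/397567739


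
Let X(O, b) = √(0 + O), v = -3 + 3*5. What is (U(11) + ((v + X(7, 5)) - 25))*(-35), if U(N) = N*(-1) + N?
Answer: 455 - 35*√7 ≈ 362.40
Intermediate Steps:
v = 12 (v = -3 + 15 = 12)
X(O, b) = √O
U(N) = 0 (U(N) = -N + N = 0)
(U(11) + ((v + X(7, 5)) - 25))*(-35) = (0 + ((12 + √7) - 25))*(-35) = (0 + (-13 + √7))*(-35) = (-13 + √7)*(-35) = 455 - 35*√7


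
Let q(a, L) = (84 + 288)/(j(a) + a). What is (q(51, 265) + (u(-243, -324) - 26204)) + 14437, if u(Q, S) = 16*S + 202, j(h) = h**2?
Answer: -3701498/221 ≈ -16749.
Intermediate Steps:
u(Q, S) = 202 + 16*S
q(a, L) = 372/(a + a**2) (q(a, L) = (84 + 288)/(a**2 + a) = 372/(a + a**2))
(q(51, 265) + (u(-243, -324) - 26204)) + 14437 = (372/(51*(1 + 51)) + ((202 + 16*(-324)) - 26204)) + 14437 = (372*(1/51)/52 + ((202 - 5184) - 26204)) + 14437 = (372*(1/51)*(1/52) + (-4982 - 26204)) + 14437 = (31/221 - 31186) + 14437 = -6892075/221 + 14437 = -3701498/221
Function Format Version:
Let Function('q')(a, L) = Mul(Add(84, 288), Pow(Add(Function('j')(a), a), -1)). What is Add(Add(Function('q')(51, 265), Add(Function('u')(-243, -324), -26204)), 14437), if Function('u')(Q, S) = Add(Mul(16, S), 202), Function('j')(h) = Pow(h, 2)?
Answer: Rational(-3701498, 221) ≈ -16749.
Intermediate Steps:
Function('u')(Q, S) = Add(202, Mul(16, S))
Function('q')(a, L) = Mul(372, Pow(Add(a, Pow(a, 2)), -1)) (Function('q')(a, L) = Mul(Add(84, 288), Pow(Add(Pow(a, 2), a), -1)) = Mul(372, Pow(Add(a, Pow(a, 2)), -1)))
Add(Add(Function('q')(51, 265), Add(Function('u')(-243, -324), -26204)), 14437) = Add(Add(Mul(372, Pow(51, -1), Pow(Add(1, 51), -1)), Add(Add(202, Mul(16, -324)), -26204)), 14437) = Add(Add(Mul(372, Rational(1, 51), Pow(52, -1)), Add(Add(202, -5184), -26204)), 14437) = Add(Add(Mul(372, Rational(1, 51), Rational(1, 52)), Add(-4982, -26204)), 14437) = Add(Add(Rational(31, 221), -31186), 14437) = Add(Rational(-6892075, 221), 14437) = Rational(-3701498, 221)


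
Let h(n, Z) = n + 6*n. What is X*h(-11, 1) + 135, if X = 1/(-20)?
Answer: 2777/20 ≈ 138.85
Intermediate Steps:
h(n, Z) = 7*n
X = -1/20 ≈ -0.050000
X*h(-11, 1) + 135 = -7*(-11)/20 + 135 = -1/20*(-77) + 135 = 77/20 + 135 = 2777/20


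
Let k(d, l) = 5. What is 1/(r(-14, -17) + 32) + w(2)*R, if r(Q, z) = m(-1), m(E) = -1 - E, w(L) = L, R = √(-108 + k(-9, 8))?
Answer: 1/32 + 2*I*√103 ≈ 0.03125 + 20.298*I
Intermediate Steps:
R = I*√103 (R = √(-108 + 5) = √(-103) = I*√103 ≈ 10.149*I)
r(Q, z) = 0 (r(Q, z) = -1 - 1*(-1) = -1 + 1 = 0)
1/(r(-14, -17) + 32) + w(2)*R = 1/(0 + 32) + 2*(I*√103) = 1/32 + 2*I*√103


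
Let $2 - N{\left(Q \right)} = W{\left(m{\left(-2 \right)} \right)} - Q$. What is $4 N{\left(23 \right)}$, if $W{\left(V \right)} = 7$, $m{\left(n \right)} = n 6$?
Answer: $72$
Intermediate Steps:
$m{\left(n \right)} = 6 n$
$N{\left(Q \right)} = -5 + Q$ ($N{\left(Q \right)} = 2 - \left(7 - Q\right) = 2 + \left(-7 + Q\right) = -5 + Q$)
$4 N{\left(23 \right)} = 4 \left(-5 + 23\right) = 4 \cdot 18 = 72$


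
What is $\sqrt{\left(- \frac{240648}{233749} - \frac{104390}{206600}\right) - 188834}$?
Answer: $\frac{3 i \sqrt{122332367109286974755315}}{2414627170} \approx 434.55 i$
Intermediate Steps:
$\sqrt{\left(- \frac{240648}{233749} - \frac{104390}{206600}\right) - 188834} = \sqrt{\left(\left(-240648\right) \frac{1}{233749} - \frac{10439}{20660}\right) - 188834} = \sqrt{\left(- \frac{240648}{233749} - \frac{10439}{20660}\right) - 188834} = \sqrt{- \frac{7411893491}{4829254340} - 188834} = \sqrt{- \frac{911934825933051}{4829254340}} = \frac{3 i \sqrt{122332367109286974755315}}{2414627170}$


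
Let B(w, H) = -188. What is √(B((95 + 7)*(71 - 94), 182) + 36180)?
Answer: 2*√8998 ≈ 189.72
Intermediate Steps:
√(B((95 + 7)*(71 - 94), 182) + 36180) = √(-188 + 36180) = √35992 = 2*√8998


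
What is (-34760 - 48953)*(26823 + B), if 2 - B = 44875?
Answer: 1511019650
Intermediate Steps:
B = -44873 (B = 2 - 1*44875 = 2 - 44875 = -44873)
(-34760 - 48953)*(26823 + B) = (-34760 - 48953)*(26823 - 44873) = -83713*(-18050) = 1511019650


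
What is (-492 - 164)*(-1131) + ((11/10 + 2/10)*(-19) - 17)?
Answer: 7418943/10 ≈ 7.4189e+5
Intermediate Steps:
(-492 - 164)*(-1131) + ((11/10 + 2/10)*(-19) - 17) = -656*(-1131) + ((11*(⅒) + 2*(⅒))*(-19) - 17) = 741936 + ((11/10 + ⅕)*(-19) - 17) = 741936 + ((13/10)*(-19) - 17) = 741936 + (-247/10 - 17) = 741936 - 417/10 = 7418943/10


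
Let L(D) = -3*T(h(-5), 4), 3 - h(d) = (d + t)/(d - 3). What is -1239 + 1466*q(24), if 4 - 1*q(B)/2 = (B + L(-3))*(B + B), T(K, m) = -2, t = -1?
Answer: -4211591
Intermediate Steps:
h(d) = 3 - (-1 + d)/(-3 + d) (h(d) = 3 - (d - 1)/(d - 3) = 3 - (-1 + d)/(-3 + d))
L(D) = 6 (L(D) = -3*(-2) = 6)
q(B) = 8 - 4*B*(6 + B) (q(B) = 8 - 2*(B + 6)*(B + B) = 8 - 2*(6 + B)*2*B = 8 - 4*B*(6 + B))
-1239 + 1466*q(24) = -1239 + 1466*(8 - 24*24 - 4*24**2) = -1239 + 1466*(8 - 576 - 4*576) = -1239 + 1466*(8 - 576 - 2304) = -1239 + 1466*(-2872) = -1239 - 4210352 = -4211591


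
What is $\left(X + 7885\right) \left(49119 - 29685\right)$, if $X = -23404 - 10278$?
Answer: $-501338898$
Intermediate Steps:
$X = -33682$
$\left(X + 7885\right) \left(49119 - 29685\right) = \left(-33682 + 7885\right) \left(49119 - 29685\right) = \left(-25797\right) 19434 = -501338898$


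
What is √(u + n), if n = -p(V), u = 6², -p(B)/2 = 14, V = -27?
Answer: 8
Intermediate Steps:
p(B) = -28 (p(B) = -2*14 = -28)
u = 36
n = 28 (n = -1*(-28) = 28)
√(u + n) = √(36 + 28) = √64 = 8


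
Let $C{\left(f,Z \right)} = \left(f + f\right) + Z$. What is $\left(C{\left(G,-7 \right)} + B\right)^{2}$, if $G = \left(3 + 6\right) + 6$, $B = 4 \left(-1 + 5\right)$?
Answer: $1521$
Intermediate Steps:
$B = 16$ ($B = 4 \cdot 4 = 16$)
$G = 15$ ($G = 9 + 6 = 15$)
$C{\left(f,Z \right)} = Z + 2 f$ ($C{\left(f,Z \right)} = 2 f + Z = Z + 2 f$)
$\left(C{\left(G,-7 \right)} + B\right)^{2} = \left(\left(-7 + 2 \cdot 15\right) + 16\right)^{2} = \left(\left(-7 + 30\right) + 16\right)^{2} = \left(23 + 16\right)^{2} = 39^{2} = 1521$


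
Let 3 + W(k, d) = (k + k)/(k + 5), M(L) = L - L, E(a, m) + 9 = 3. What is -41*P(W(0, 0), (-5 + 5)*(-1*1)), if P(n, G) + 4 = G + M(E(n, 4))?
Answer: 164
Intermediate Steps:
E(a, m) = -6 (E(a, m) = -9 + 3 = -6)
M(L) = 0
W(k, d) = -3 + 2*k/(5 + k) (W(k, d) = -3 + (k + k)/(k + 5) = -3 + (2*k)/(5 + k) = -3 + 2*k/(5 + k))
P(n, G) = -4 + G (P(n, G) = -4 + (G + 0) = -4 + G)
-41*P(W(0, 0), (-5 + 5)*(-1*1)) = -41*(-4 + (-5 + 5)*(-1*1)) = -41*(-4 + 0*(-1)) = -41*(-4 + 0) = -41*(-4) = 164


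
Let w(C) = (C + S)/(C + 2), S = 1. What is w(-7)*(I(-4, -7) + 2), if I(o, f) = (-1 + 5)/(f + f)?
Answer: 72/35 ≈ 2.0571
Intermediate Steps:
I(o, f) = 2/f (I(o, f) = 4/((2*f)) = 4*(1/(2*f)) = 2/f)
w(C) = (1 + C)/(2 + C) (w(C) = (C + 1)/(C + 2) = (1 + C)/(2 + C))
w(-7)*(I(-4, -7) + 2) = ((1 - 7)/(2 - 7))*(2/(-7) + 2) = (-6/(-5))*(2*(-1/7) + 2) = (-1/5*(-6))*(-2/7 + 2) = (6/5)*(12/7) = 72/35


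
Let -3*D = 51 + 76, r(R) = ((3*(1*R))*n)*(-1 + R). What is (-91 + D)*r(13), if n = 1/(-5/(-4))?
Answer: -49920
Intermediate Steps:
n = ⅘ (n = 1/(-5*(-¼)) = 1/(5/4) = ⅘ ≈ 0.80000)
r(R) = 12*R*(-1 + R)/5 (r(R) = ((3*(1*R))*(⅘))*(-1 + R) = ((3*R)*(⅘))*(-1 + R) = (12*R/5)*(-1 + R) = 12*R*(-1 + R)/5)
D = -127/3 (D = -(51 + 76)/3 = -⅓*127 = -127/3 ≈ -42.333)
(-91 + D)*r(13) = (-91 - 127/3)*((12/5)*13*(-1 + 13)) = -320*13*12 = -400/3*1872/5 = -49920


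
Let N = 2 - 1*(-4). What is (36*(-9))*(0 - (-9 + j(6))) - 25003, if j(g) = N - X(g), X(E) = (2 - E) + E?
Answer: -26623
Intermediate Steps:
X(E) = 2
N = 6 (N = 2 + 4 = 6)
j(g) = 4 (j(g) = 6 - 1*2 = 6 - 2 = 4)
(36*(-9))*(0 - (-9 + j(6))) - 25003 = (36*(-9))*(0 - (-9 + 4)) - 25003 = -324*(0 - 1*(-5)) - 25003 = -324*(0 + 5) - 25003 = -324*5 - 25003 = -1620 - 25003 = -26623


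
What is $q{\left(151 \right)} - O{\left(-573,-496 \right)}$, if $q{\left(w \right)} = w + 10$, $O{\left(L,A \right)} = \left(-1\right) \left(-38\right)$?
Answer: $123$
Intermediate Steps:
$O{\left(L,A \right)} = 38$
$q{\left(w \right)} = 10 + w$
$q{\left(151 \right)} - O{\left(-573,-496 \right)} = \left(10 + 151\right) - 38 = 161 - 38 = 123$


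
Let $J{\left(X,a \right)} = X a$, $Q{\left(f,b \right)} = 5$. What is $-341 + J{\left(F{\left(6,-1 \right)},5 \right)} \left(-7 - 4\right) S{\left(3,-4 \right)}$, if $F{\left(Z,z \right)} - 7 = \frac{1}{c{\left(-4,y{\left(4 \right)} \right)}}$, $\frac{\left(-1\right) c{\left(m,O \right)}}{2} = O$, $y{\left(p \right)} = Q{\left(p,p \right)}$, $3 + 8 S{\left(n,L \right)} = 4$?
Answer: $- \frac{6215}{16} \approx -388.44$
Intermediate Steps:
$S{\left(n,L \right)} = \frac{1}{8}$ ($S{\left(n,L \right)} = - \frac{3}{8} + \frac{1}{8} \cdot 4 = - \frac{3}{8} + \frac{1}{2} = \frac{1}{8}$)
$y{\left(p \right)} = 5$
$c{\left(m,O \right)} = - 2 O$
$F{\left(Z,z \right)} = \frac{69}{10}$ ($F{\left(Z,z \right)} = 7 + \frac{1}{\left(-2\right) 5} = 7 + \frac{1}{-10} = 7 - \frac{1}{10} = \frac{69}{10}$)
$-341 + J{\left(F{\left(6,-1 \right)},5 \right)} \left(-7 - 4\right) S{\left(3,-4 \right)} = -341 + \frac{69}{10} \cdot 5 \left(-7 - 4\right) \frac{1}{8} = -341 + \frac{69 \left(\left(-11\right) \frac{1}{8}\right)}{2} = -341 + \frac{69}{2} \left(- \frac{11}{8}\right) = -341 - \frac{759}{16} = - \frac{6215}{16}$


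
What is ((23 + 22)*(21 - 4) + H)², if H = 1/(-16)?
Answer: 149793121/256 ≈ 5.8513e+5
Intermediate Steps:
H = -1/16 ≈ -0.062500
((23 + 22)*(21 - 4) + H)² = ((23 + 22)*(21 - 4) - 1/16)² = (45*17 - 1/16)² = (765 - 1/16)² = (12239/16)² = 149793121/256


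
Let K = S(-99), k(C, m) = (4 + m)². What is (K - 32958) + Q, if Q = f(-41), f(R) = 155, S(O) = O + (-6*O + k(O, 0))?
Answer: -32292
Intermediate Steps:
S(O) = 16 - 5*O (S(O) = O + (-6*O + (4 + 0)²) = O + (-6*O + 4²) = O + (-6*O + 16) = O + (16 - 6*O) = 16 - 5*O)
K = 511 (K = 16 - 5*(-99) = 16 + 495 = 511)
Q = 155
(K - 32958) + Q = (511 - 32958) + 155 = -32447 + 155 = -32292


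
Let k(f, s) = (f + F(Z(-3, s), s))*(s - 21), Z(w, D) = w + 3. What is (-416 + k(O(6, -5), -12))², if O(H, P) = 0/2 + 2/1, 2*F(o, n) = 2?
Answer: 265225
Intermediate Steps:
Z(w, D) = 3 + w
F(o, n) = 1 (F(o, n) = (½)*2 = 1)
O(H, P) = 2 (O(H, P) = 0*(½) + 2*1 = 0 + 2 = 2)
k(f, s) = (1 + f)*(-21 + s) (k(f, s) = (f + 1)*(s - 21) = (1 + f)*(-21 + s))
(-416 + k(O(6, -5), -12))² = (-416 + (-21 - 12 - 21*2 + 2*(-12)))² = (-416 + (-21 - 12 - 42 - 24))² = (-416 - 99)² = (-515)² = 265225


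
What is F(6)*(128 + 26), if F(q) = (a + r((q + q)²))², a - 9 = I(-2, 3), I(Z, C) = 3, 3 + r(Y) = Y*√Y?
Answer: 464644026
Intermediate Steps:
r(Y) = -3 + Y^(3/2) (r(Y) = -3 + Y*√Y = -3 + Y^(3/2))
a = 12 (a = 9 + 3 = 12)
F(q) = (9 + 8*(q²)^(3/2))² (F(q) = (12 + (-3 + ((q + q)²)^(3/2)))² = (12 + (-3 + ((2*q)²)^(3/2)))² = (12 + (-3 + (4*q²)^(3/2)))² = (12 + (-3 + 8*(q²)^(3/2)))² = (9 + 8*(q²)^(3/2))²)
F(6)*(128 + 26) = (9 + 8*(6²)^(3/2))²*(128 + 26) = (9 + 8*36^(3/2))²*154 = (9 + 8*216)²*154 = (9 + 1728)²*154 = 1737²*154 = 3017169*154 = 464644026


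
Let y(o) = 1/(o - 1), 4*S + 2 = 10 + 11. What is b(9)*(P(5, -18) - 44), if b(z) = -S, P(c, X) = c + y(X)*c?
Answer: 373/2 ≈ 186.50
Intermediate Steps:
S = 19/4 (S = -½ + (10 + 11)/4 = -½ + (¼)*21 = -½ + 21/4 = 19/4 ≈ 4.7500)
y(o) = 1/(-1 + o)
P(c, X) = c + c/(-1 + X)
b(z) = -19/4 (b(z) = -1*19/4 = -19/4)
b(9)*(P(5, -18) - 44) = -19*(-18*5/(-1 - 18) - 44)/4 = -19*(-18*5/(-19) - 44)/4 = -19*(-18*5*(-1/19) - 44)/4 = -19*(90/19 - 44)/4 = -19/4*(-746/19) = 373/2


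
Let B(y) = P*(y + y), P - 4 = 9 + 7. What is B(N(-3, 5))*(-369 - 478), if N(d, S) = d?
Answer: 101640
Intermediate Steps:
P = 20 (P = 4 + (9 + 7) = 4 + 16 = 20)
B(y) = 40*y (B(y) = 20*(y + y) = 20*(2*y) = 40*y)
B(N(-3, 5))*(-369 - 478) = (40*(-3))*(-369 - 478) = -120*(-847) = 101640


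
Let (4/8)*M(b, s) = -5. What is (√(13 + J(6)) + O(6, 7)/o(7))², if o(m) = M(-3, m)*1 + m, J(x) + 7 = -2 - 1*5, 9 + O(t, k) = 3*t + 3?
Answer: (-4 + I)² ≈ 15.0 - 8.0*I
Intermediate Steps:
M(b, s) = -10 (M(b, s) = 2*(-5) = -10)
O(t, k) = -6 + 3*t (O(t, k) = -9 + (3*t + 3) = -9 + (3 + 3*t) = -6 + 3*t)
J(x) = -14 (J(x) = -7 + (-2 - 1*5) = -7 + (-2 - 5) = -7 - 7 = -14)
o(m) = -10 + m (o(m) = -10*1 + m = -10 + m)
(√(13 + J(6)) + O(6, 7)/o(7))² = (√(13 - 14) + (-6 + 3*6)/(-10 + 7))² = (√(-1) + (-6 + 18)/(-3))² = (I + 12*(-⅓))² = (I - 4)² = (-4 + I)²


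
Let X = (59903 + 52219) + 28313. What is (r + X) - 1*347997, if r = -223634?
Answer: -431196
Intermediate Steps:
X = 140435 (X = 112122 + 28313 = 140435)
(r + X) - 1*347997 = (-223634 + 140435) - 1*347997 = -83199 - 347997 = -431196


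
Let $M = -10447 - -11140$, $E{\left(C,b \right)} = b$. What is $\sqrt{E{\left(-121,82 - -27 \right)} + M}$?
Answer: $\sqrt{802} \approx 28.32$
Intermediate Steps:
$M = 693$ ($M = -10447 + 11140 = 693$)
$\sqrt{E{\left(-121,82 - -27 \right)} + M} = \sqrt{\left(82 - -27\right) + 693} = \sqrt{\left(82 + 27\right) + 693} = \sqrt{109 + 693} = \sqrt{802}$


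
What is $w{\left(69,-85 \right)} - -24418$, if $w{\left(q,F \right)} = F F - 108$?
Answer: $31535$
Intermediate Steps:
$w{\left(q,F \right)} = -108 + F^{2}$ ($w{\left(q,F \right)} = F^{2} - 108 = -108 + F^{2}$)
$w{\left(69,-85 \right)} - -24418 = \left(-108 + \left(-85\right)^{2}\right) - -24418 = \left(-108 + 7225\right) + 24418 = 7117 + 24418 = 31535$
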